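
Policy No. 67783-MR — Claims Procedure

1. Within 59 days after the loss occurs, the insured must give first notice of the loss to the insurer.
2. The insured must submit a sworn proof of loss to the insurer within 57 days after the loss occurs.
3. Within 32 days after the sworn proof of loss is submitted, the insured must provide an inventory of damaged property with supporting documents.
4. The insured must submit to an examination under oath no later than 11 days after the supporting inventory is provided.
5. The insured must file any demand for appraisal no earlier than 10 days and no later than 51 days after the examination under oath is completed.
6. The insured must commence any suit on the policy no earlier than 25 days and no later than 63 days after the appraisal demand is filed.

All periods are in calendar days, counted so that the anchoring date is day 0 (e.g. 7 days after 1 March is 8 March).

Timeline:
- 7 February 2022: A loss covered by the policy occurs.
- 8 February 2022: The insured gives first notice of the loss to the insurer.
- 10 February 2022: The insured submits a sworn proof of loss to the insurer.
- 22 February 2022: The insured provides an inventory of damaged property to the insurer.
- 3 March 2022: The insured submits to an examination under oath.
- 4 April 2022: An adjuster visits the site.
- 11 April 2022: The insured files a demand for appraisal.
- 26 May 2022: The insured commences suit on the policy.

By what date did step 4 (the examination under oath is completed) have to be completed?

Step 4 runs from 22 February 2022, when the supporting inventory is provided. 11 days after 22 February 2022 is 5 March 2022.

5 March 2022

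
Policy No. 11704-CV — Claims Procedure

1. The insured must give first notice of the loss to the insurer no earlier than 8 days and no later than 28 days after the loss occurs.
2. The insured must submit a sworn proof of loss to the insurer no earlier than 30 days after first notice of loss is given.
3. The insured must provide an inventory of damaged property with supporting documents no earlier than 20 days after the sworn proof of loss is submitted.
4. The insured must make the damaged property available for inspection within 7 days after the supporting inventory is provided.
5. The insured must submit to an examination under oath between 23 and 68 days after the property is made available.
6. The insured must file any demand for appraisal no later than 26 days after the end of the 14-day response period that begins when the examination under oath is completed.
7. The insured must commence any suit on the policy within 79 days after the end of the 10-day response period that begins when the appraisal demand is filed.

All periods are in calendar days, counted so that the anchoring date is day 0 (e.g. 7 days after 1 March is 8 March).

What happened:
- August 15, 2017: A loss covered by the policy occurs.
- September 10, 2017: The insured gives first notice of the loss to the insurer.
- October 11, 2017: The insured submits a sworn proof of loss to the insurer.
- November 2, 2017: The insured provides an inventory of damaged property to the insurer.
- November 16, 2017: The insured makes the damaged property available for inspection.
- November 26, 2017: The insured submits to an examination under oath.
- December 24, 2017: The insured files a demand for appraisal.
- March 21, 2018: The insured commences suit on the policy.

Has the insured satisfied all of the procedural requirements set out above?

No

(1) the permitted window runs from August 15, 2017 + 8 = August 23, 2017 to August 15, 2017 + 28 = September 12, 2017; September 10, 2017 falls inside that range.
(2) permitted from September 10, 2017 + 30 days = October 10, 2017 onward; done October 11, 2017, after the minimum wait.
(3) permitted from October 11, 2017 + 20 days = October 31, 2017 onward; November 2, 2017 is on or after that date.
(4) due by November 2, 2017 + 7 days = November 9, 2017; done November 16, 2017 — 7 days late.
No need to go further; step 4 was not satisfied.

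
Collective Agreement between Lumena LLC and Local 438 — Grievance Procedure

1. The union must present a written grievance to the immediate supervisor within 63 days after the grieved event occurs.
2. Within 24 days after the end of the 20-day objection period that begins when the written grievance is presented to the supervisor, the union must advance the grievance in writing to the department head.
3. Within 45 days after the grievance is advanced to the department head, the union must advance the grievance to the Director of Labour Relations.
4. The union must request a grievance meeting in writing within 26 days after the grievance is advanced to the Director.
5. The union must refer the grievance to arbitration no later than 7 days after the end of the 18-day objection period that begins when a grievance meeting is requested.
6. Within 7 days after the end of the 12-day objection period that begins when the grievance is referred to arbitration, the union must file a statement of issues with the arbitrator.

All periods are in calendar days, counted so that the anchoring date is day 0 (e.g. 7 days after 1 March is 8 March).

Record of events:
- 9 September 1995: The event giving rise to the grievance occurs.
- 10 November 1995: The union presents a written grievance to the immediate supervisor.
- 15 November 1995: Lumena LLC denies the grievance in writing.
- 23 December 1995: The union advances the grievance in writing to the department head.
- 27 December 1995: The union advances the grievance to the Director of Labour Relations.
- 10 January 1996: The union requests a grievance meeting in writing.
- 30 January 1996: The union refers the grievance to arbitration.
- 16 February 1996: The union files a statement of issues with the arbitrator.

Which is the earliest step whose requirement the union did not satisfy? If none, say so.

None — every step was satisfied

Step 1 — counting 63 days from 9 September 1995 (when the grieved event occurs) gives a deadline of 11 November 1995; 10 November 1995 is within that limit.
Step 2 — counting 24 days from 30 November 1995 (end of the 20-day objection period, which began when the written grievance is presented to the supervisor on 10 November 1995) gives a deadline of 24 December 1995; completed 23 December 1995, before the deadline.
Step 3 — counting 45 days from 23 December 1995 (when the grievance is advanced to the department head) gives a deadline of 6 February 1996; completed 27 December 1995, before the deadline.
Step 4 — counting 26 days from 27 December 1995 (when the grievance is advanced to the Director) gives a deadline of 22 January 1996; 10 January 1996 is within that limit.
Step 5 — counting 7 days from 28 January 1996 (end of the 18-day objection period, which began when a grievance meeting is requested on 10 January 1996) gives a deadline of 4 February 1996; done 30 January 1996 — timely.
Step 6 — counting 7 days from 11 February 1996 (end of the 12-day objection period, which began when the grievance is referred to arbitration on 30 January 1996) gives a deadline of 18 February 1996; done 16 February 1996 — timely.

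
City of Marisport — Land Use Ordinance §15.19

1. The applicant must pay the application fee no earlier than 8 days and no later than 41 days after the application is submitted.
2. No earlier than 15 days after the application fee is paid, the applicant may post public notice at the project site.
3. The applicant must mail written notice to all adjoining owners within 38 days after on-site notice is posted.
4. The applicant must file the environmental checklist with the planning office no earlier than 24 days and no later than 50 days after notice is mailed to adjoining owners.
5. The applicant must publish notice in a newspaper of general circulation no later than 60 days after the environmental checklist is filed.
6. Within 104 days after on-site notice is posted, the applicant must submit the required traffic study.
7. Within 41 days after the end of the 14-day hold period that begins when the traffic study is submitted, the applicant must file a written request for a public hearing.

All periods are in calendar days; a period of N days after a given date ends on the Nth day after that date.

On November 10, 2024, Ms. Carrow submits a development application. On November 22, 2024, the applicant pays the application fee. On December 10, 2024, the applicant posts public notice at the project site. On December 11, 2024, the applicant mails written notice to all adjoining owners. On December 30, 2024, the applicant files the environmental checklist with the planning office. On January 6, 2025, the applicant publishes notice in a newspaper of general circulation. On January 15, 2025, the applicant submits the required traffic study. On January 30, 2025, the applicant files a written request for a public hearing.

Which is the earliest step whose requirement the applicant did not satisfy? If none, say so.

(1) the permitted window runs from November 10, 2024 + 8 = November 18, 2024 to November 10, 2024 + 41 = December 21, 2024; November 22, 2024 falls inside that range.
(2) permitted from November 22, 2024 + 15 days = December 7, 2024 onward; done December 10, 2024, after the minimum wait.
(3) due by December 10, 2024 + 38 days = January 17, 2025; December 11, 2024 is within that limit.
(4) the permitted window runs from December 11, 2024 + 24 = January 4, 2025 to December 11, 2024 + 50 = January 30, 2025; December 30, 2024 is 5 days too early.
Later steps need not be reached.

Step 4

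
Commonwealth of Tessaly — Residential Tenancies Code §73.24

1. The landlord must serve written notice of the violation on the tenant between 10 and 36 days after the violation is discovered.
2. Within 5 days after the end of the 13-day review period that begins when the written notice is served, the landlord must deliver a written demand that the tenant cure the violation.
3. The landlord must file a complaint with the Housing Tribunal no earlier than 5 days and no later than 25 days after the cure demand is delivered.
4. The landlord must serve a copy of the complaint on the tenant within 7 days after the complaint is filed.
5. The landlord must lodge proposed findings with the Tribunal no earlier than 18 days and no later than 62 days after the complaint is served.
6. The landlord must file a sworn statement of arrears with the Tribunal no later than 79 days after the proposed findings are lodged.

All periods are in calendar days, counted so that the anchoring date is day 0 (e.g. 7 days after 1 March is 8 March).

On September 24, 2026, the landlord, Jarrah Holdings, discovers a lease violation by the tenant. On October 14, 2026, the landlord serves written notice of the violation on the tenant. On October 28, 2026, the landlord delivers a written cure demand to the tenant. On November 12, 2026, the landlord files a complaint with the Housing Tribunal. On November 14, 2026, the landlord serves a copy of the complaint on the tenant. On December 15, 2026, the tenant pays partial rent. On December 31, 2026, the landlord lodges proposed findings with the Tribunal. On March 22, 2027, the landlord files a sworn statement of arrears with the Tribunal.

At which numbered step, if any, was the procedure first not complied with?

Step 6

Step 1: the window is 10–36 days after September 24, 2026 (when the violation is discovered), so October 4, 2026 through October 30, 2026; done October 14, 2026 — within the window.
Step 2: 5 days after October 27, 2026 (end of the 13-day review period, which began when the written notice is served on October 14, 2026) is November 1, 2026; done October 28, 2026 — timely.
Step 3: the window is 5–25 days after October 28, 2026 (when the cure demand is delivered), so November 2, 2026 through November 22, 2026; November 12, 2026 falls inside that range.
Step 4: 7 days after November 12, 2026 (when the complaint is filed) is November 19, 2026; done November 14, 2026 — timely.
Step 5: the window is 18–62 days after November 14, 2026 (when the complaint is served), so December 2, 2026 through January 15, 2027; done December 31, 2026 — within the window.
Step 6: 79 days after December 31, 2026 (when the proposed findings are lodged) is March 20, 2027; not done until March 22, 2027, 2 days after the deadline.
Later steps need not be reached.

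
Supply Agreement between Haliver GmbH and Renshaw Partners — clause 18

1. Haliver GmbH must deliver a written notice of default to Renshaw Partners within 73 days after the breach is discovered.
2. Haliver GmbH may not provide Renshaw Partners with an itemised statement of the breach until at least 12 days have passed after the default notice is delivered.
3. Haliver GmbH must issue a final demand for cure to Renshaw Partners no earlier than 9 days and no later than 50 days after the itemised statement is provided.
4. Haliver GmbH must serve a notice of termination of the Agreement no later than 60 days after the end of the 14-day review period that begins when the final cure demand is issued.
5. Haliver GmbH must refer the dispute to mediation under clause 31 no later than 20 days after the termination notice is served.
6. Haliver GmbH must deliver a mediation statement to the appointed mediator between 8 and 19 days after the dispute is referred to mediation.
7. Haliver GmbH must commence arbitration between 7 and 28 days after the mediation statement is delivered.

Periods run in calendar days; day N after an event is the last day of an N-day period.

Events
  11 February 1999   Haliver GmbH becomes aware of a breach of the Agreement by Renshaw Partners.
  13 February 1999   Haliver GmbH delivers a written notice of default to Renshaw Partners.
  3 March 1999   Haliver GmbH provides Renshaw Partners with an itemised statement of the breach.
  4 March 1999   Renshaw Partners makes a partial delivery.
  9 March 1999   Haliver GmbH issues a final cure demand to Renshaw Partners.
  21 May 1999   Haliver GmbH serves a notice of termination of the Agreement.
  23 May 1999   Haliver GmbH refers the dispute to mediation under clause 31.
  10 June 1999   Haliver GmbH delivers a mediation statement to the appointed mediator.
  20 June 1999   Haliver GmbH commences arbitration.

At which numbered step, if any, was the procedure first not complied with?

Step 3

(1) due by 11 February 1999 + 73 days = 25 April 1999; completed 13 February 1999, before the deadline.
(2) permitted from 13 February 1999 + 12 days = 25 February 1999 onward; done 3 March 1999, after the minimum wait.
(3) the permitted window runs from 3 March 1999 + 9 = 12 March 1999 to 3 March 1999 + 50 = 22 April 1999; done 9 March 1999 — 3 days before the window opened.
No need to go further; step 3 was not satisfied.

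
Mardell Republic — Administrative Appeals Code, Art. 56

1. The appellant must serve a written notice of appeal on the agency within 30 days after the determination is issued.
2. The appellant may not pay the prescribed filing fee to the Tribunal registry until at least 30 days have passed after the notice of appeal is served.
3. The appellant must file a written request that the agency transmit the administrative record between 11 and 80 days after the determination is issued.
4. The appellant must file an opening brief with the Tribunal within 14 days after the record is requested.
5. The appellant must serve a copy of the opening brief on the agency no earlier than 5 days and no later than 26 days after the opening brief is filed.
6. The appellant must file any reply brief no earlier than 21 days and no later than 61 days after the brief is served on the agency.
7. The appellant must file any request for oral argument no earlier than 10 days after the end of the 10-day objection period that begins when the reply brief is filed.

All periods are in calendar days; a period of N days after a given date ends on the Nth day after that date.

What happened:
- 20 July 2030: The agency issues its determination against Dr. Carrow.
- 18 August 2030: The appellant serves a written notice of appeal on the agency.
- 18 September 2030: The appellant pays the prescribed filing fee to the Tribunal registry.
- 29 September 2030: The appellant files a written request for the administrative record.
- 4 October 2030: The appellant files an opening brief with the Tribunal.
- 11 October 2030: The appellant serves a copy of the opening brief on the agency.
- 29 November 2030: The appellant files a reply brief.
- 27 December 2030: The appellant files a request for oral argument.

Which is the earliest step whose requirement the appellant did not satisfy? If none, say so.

(1) due by 20 July 2030 + 30 days = 19 August 2030; completed 18 August 2030, before the deadline.
(2) permitted from 18 August 2030 + 30 days = 17 September 2030 onward; 18 September 2030 is on or after that date.
(3) the permitted window runs from 20 July 2030 + 11 = 31 July 2030 to 20 July 2030 + 80 = 8 October 2030; 29 September 2030 falls inside that range.
(4) due by 29 September 2030 + 14 days = 13 October 2030; completed 4 October 2030, before the deadline.
(5) the permitted window runs from 4 October 2030 + 5 = 9 October 2030 to 4 October 2030 + 26 = 30 October 2030; done 11 October 2030, which is between those dates.
(6) the permitted window runs from 11 October 2030 + 21 = 1 November 2030 to 11 October 2030 + 61 = 11 December 2030; 29 November 2030 falls inside that range.
(7) permitted from 9 December 2030 + 10 days = 19 December 2030 onward; 27 December 2030 is on or after that date.

None — every step was satisfied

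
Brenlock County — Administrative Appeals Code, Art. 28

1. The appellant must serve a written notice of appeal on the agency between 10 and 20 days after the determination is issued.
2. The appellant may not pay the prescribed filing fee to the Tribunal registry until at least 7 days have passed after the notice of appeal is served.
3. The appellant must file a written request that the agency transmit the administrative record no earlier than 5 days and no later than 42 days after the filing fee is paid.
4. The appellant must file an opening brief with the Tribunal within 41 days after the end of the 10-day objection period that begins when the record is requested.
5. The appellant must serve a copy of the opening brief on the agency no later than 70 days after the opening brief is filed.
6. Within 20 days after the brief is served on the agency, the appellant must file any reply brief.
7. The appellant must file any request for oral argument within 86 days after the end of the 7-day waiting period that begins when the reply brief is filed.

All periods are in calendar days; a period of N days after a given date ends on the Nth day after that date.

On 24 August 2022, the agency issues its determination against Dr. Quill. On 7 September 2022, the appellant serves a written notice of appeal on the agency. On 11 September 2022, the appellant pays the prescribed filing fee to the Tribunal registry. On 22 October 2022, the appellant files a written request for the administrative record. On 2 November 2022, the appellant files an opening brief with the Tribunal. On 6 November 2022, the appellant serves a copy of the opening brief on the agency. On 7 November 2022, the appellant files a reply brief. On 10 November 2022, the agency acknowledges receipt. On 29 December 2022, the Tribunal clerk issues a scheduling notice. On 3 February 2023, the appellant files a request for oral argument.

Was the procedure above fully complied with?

No

Step 1 — 10 and 20 days from 24 August 2022 (when the determination is issued) are 3 September 2022 and 13 September 2022 respectively; done 7 September 2022 — within the window.
Step 2 — must wait 7 days from 7 September 2022 (when the notice of appeal is served), so not before 14 September 2022; done 11 September 2022 — 3 days too early.
The procedure was therefore not followed at step 2.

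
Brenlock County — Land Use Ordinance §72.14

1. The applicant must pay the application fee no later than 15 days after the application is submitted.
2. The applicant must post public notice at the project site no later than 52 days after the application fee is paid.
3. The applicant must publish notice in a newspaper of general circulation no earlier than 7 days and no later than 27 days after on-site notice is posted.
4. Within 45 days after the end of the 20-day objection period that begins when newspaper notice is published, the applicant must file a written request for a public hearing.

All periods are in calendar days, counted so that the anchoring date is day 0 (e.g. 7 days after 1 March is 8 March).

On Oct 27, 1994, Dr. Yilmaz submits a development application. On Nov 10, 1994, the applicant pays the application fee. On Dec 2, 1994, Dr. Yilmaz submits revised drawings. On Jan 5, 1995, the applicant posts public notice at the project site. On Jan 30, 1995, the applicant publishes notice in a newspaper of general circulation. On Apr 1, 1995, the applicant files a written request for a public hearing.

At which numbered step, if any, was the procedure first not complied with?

Step 2

(1) due by Oct 27, 1994 + 15 days = Nov 11, 1994; done Nov 10, 1994 — timely.
(2) due by Nov 10, 1994 + 52 days = Jan 1, 1995; not done until Jan 5, 1995, 4 days after the deadline.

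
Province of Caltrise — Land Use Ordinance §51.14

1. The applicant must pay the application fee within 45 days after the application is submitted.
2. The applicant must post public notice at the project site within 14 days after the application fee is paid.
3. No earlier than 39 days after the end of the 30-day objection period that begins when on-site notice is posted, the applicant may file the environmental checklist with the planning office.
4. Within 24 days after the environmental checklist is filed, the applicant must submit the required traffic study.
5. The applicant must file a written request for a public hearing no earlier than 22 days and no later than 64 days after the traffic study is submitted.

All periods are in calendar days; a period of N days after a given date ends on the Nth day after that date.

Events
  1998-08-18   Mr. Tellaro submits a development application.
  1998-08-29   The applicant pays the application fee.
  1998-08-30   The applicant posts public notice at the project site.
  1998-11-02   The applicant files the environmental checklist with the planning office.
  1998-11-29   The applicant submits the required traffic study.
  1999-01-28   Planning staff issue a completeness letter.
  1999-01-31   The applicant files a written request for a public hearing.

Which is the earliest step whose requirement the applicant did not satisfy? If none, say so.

Step 3

Step 1 — counting 45 days from 1998-08-18 (when the application is submitted) gives a deadline of 1998-10-02; completed 1998-08-29, before the deadline.
Step 2 — counting 14 days from 1998-08-29 (when the application fee is paid) gives a deadline of 1998-09-12; 1998-08-30 is within that limit.
Step 3 — must wait 39 days from 1998-09-29 (end of the 30-day objection period, which began when on-site notice is posted on 1998-08-30), so not before 1998-11-07; acted on 1998-11-02, 5 days prematurely.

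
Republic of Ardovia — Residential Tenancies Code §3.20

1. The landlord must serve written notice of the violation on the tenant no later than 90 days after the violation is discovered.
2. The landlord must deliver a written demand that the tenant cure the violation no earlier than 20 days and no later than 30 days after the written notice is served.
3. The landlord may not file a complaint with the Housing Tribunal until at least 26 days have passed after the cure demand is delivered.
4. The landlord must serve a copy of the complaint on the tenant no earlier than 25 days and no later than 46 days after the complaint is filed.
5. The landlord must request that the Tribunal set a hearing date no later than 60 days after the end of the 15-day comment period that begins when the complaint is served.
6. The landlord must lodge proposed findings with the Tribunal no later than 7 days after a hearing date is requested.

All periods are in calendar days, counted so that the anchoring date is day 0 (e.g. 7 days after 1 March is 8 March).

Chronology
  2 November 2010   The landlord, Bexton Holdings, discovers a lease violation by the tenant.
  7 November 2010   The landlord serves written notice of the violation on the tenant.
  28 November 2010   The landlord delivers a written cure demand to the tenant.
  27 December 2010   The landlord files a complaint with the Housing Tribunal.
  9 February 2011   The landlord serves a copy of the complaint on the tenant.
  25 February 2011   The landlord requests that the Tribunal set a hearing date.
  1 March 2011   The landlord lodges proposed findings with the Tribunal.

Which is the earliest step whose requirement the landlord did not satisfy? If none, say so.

Step 1 — counting 90 days from 2 November 2010 (when the violation is discovered) gives a deadline of 31 January 2011; 7 November 2010 is within that limit.
Step 2 — 20 and 30 days from 7 November 2010 (when the written notice is served) are 27 November 2010 and 7 December 2010 respectively; done 28 November 2010, which is between those dates.
Step 3 — must wait 26 days from 28 November 2010 (when the cure demand is delivered), so not before 24 December 2010; 27 December 2010 is on or after that date.
Step 4 — 25 and 46 days from 27 December 2010 (when the complaint is filed) are 21 January 2011 and 11 February 2011 respectively; done 9 February 2011, which is between those dates.
Step 5 — counting 60 days from 24 February 2011 (end of the 15-day comment period, which began when the complaint is served on 9 February 2011) gives a deadline of 25 April 2011; 25 February 2011 is within that limit.
Step 6 — counting 7 days from 25 February 2011 (when a hearing date is requested) gives a deadline of 4 March 2011; 1 March 2011 is within that limit.

None — every step was satisfied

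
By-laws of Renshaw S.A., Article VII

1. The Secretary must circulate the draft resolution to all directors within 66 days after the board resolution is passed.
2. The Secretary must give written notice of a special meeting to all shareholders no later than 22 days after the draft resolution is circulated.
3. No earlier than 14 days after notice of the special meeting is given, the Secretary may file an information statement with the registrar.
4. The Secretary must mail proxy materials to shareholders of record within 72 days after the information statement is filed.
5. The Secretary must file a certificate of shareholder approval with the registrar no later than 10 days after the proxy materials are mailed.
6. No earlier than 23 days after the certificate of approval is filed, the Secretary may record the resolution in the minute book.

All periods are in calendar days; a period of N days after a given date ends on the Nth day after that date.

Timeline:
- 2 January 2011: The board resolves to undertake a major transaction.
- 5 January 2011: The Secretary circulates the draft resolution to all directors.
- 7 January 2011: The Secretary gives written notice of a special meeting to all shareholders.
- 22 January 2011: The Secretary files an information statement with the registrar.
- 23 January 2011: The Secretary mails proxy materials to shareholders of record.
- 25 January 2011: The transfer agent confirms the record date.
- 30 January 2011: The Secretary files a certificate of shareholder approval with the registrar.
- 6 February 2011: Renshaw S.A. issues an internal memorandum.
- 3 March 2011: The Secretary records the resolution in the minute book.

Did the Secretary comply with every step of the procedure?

Step 1: 66 days after 2 January 2011 (when the board resolution is passed) is 9 March 2011; 5 January 2011 is within that limit.
Step 2: 22 days after 5 January 2011 (when the draft resolution is circulated) is 27 January 2011; completed 7 January 2011, before the deadline.
Step 3: the earliest permitted date is 14 days after 7 January 2011 (when notice of the special meeting is given), i.e. 21 January 2011; 22 January 2011 is on or after that date.
Step 4: 72 days after 22 January 2011 (when the information statement is filed) is 4 April 2011; completed 23 January 2011, before the deadline.
Step 5: 10 days after 23 January 2011 (when the proxy materials are mailed) is 2 February 2011; 30 January 2011 is within that limit.
Step 6: the earliest permitted date is 23 days after 30 January 2011 (when the certificate of approval is filed), i.e. 22 February 2011; done 3 March 2011, after the minimum wait.

Yes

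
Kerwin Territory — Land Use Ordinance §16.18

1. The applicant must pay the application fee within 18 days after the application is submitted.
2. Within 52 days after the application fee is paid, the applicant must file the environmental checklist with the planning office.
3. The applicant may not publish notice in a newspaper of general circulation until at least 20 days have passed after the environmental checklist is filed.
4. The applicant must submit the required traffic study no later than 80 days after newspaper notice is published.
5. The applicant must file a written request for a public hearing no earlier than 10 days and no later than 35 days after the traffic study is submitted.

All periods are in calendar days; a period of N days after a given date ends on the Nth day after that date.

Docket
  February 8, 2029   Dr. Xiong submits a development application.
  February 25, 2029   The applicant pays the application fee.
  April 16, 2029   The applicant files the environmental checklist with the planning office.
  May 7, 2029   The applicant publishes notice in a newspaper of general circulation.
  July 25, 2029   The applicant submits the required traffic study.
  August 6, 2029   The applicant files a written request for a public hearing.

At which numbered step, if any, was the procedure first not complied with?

Step 1 — counting 18 days from February 8, 2029 (when the application is submitted) gives a deadline of February 26, 2029; completed February 25, 2029, before the deadline.
Step 2 — counting 52 days from February 25, 2029 (when the application fee is paid) gives a deadline of April 18, 2029; April 16, 2029 is within that limit.
Step 3 — must wait 20 days from April 16, 2029 (when the environmental checklist is filed), so not before May 6, 2029; done May 7, 2029 — permitted.
Step 4 — counting 80 days from May 7, 2029 (when newspaper notice is published) gives a deadline of July 26, 2029; done July 25, 2029 — timely.
Step 5 — 10 and 35 days from July 25, 2029 (when the traffic study is submitted) are August 4, 2029 and August 29, 2029 respectively; done August 6, 2029, which is between those dates.

None — every step was satisfied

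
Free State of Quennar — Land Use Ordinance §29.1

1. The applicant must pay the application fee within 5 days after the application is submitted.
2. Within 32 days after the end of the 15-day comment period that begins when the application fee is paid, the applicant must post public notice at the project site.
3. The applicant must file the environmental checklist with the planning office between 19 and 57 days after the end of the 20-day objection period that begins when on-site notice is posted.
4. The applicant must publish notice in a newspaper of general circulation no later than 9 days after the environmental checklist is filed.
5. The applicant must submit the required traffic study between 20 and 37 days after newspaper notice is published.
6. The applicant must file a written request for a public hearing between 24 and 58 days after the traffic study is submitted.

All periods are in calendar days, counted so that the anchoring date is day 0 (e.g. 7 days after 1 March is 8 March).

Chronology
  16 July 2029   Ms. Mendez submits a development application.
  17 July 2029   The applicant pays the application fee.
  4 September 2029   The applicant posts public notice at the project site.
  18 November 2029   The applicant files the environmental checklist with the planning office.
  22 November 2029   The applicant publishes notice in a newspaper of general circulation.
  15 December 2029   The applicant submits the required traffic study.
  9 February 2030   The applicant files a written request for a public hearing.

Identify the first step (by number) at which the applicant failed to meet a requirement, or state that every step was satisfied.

Step 1 — counting 5 days from 16 July 2029 (when the application is submitted) gives a deadline of 21 July 2029; done 17 July 2029 — timely.
Step 2 — counting 32 days from 1 August 2029 (end of the 15-day comment period, which began when the application fee is paid on 17 July 2029) gives a deadline of 2 September 2029; 4 September 2029 misses that deadline by 2 days.
The procedure was therefore not followed at step 2.

Step 2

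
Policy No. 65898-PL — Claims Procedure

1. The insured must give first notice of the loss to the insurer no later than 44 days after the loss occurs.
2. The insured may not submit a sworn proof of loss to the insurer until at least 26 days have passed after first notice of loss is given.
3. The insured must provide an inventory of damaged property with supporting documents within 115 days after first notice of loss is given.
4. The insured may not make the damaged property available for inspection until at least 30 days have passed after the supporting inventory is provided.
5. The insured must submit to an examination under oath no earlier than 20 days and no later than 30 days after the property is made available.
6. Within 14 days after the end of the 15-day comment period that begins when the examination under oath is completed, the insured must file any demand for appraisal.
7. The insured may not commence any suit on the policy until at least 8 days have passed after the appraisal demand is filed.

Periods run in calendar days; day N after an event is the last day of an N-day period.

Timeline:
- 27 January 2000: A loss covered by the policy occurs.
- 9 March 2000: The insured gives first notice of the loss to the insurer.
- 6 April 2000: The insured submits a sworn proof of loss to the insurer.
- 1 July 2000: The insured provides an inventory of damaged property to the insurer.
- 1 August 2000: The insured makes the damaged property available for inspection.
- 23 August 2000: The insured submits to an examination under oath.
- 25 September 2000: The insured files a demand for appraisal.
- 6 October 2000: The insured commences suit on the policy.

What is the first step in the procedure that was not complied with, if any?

Step 6

(1) due by 27 January 2000 + 44 days = 11 March 2000; 9 March 2000 is within that limit.
(2) permitted from 9 March 2000 + 26 days = 4 April 2000 onward; done 6 April 2000, after the minimum wait.
(3) due by 9 March 2000 + 115 days = 2 July 2000; done 1 July 2000 — timely.
(4) permitted from 1 July 2000 + 30 days = 31 July 2000 onward; done 1 August 2000, after the minimum wait.
(5) the permitted window runs from 1 August 2000 + 20 = 21 August 2000 to 1 August 2000 + 30 = 31 August 2000; 23 August 2000 falls inside that range.
(6) due by 7 September 2000 + 14 days = 21 September 2000; 25 September 2000 misses that deadline by 4 days.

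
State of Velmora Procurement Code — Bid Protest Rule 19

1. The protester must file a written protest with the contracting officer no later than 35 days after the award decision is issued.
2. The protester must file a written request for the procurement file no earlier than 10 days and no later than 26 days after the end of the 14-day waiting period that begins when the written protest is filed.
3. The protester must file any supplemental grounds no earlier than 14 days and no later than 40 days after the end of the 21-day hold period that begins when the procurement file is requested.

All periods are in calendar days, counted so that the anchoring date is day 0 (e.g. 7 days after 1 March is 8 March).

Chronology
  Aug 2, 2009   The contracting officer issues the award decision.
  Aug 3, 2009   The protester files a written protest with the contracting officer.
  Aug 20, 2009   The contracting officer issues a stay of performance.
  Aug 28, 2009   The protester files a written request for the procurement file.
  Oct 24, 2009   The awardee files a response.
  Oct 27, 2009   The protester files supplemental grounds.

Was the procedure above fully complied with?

Yes

Step 1 — counting 35 days from Aug 2, 2009 (when the award decision is issued) gives a deadline of Sep 6, 2009; completed Aug 3, 2009, before the deadline.
Step 2 — 10 and 26 days from Aug 17, 2009 (end of the 14-day waiting period, which began when the written protest is filed on Aug 3, 2009) are Aug 27, 2009 and Sep 12, 2009 respectively; done Aug 28, 2009, which is between those dates.
Step 3 — 14 and 40 days from Sep 18, 2009 (end of the 21-day hold period, which began when the procurement file is requested on Aug 28, 2009) are Oct 2, 2009 and Oct 28, 2009 respectively; Oct 27, 2009 falls inside that range.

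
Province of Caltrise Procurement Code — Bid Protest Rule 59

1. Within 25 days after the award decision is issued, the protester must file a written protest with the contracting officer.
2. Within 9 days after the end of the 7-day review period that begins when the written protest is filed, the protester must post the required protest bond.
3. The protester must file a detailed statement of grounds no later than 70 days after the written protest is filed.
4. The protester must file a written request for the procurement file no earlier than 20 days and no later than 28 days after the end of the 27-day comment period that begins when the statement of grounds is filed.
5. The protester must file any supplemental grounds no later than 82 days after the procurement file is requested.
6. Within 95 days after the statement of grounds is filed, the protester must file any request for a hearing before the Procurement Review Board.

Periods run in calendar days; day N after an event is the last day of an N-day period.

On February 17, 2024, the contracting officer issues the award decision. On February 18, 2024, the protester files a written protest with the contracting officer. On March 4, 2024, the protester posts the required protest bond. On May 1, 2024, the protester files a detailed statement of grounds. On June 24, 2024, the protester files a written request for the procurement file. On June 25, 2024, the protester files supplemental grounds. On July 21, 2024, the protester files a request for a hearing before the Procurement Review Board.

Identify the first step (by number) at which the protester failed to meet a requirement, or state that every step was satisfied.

Step 3

Step 1: 25 days after February 17, 2024 (when the award decision is issued) is March 13, 2024; February 18, 2024 is within that limit.
Step 2: 9 days after February 25, 2024 (end of the 7-day review period, which began when the written protest is filed on February 18, 2024) is March 5, 2024; done March 4, 2024 — timely.
Step 3: 70 days after February 18, 2024 (when the written protest is filed) is April 28, 2024; not done until May 1, 2024, 3 days after the deadline.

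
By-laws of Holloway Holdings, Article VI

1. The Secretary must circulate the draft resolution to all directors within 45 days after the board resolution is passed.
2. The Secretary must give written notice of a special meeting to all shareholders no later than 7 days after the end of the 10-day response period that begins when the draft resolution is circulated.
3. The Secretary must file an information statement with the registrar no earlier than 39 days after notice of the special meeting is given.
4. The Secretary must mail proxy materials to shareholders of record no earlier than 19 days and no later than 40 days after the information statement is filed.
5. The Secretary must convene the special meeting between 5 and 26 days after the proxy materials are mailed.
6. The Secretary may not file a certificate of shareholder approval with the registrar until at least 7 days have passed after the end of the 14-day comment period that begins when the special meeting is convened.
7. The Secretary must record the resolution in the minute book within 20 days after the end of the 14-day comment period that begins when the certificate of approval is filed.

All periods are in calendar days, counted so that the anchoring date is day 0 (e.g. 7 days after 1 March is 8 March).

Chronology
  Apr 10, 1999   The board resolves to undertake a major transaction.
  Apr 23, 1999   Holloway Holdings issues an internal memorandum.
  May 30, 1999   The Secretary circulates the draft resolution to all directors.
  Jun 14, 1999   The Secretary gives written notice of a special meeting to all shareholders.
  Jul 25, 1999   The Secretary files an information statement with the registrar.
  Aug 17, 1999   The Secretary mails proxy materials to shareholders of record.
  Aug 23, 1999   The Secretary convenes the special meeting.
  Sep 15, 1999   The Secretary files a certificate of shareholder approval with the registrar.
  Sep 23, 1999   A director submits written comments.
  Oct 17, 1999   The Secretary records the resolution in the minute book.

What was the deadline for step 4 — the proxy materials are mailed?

Step 4 runs from Jul 25, 1999, when the information statement is filed. The window is 19–40 days after Jul 25, 1999; it closes on Sep 3, 1999.

Sep 3, 1999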